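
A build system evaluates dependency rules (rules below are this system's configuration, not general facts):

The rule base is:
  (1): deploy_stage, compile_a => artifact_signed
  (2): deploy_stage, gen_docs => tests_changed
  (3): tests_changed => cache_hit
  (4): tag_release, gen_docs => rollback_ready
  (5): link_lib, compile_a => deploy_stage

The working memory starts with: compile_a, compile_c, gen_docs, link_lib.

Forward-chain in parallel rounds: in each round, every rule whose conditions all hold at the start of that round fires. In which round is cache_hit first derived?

3

[1] (5) [link_lib, compile_a => deploy_stage]. ⇒ new: deploy_stage.
[2] (1) [deploy_stage, compile_a => artifact_signed]; (2) [deploy_stage, gen_docs => tests_changed]. ⇒ new: artifact_signed, tests_changed.
[3] (3) [tests_changed => cache_hit]. ⇒ new: cache_hit.
cache_hit first appears in round 3.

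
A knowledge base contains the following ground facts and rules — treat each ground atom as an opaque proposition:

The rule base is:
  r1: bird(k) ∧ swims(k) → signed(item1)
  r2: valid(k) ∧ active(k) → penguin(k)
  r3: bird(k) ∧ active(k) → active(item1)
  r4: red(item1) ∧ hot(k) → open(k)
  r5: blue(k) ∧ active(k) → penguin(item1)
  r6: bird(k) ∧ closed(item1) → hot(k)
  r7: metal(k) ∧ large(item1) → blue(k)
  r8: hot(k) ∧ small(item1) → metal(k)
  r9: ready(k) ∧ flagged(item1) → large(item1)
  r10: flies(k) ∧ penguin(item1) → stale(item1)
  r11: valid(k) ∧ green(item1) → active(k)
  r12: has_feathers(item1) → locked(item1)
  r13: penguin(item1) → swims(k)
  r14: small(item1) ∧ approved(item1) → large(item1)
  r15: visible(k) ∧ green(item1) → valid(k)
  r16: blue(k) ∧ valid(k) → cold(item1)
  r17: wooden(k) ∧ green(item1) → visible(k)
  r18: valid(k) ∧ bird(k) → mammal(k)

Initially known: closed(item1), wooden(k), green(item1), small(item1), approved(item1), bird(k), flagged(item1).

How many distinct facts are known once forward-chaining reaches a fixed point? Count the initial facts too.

Round 1: r6 [bird(k) ∧ closed(item1) → hot(k)]; r14 [small(item1) ∧ approved(item1) → large(item1)]; r17 [wooden(k) ∧ green(item1) → visible(k)]. Adds hot(k), large(item1), visible(k).
Round 2: r8 [hot(k) ∧ small(item1) → metal(k)]; r15 [visible(k) ∧ green(item1) → valid(k)]. Adds metal(k), valid(k).
Round 3: r7 [metal(k) ∧ large(item1) → blue(k)]; r11 [valid(k) ∧ green(item1) → active(k)]; r18 [valid(k) ∧ bird(k) → mammal(k)]. Adds blue(k), active(k), mammal(k).
Round 4: r2 [valid(k) ∧ active(k) → penguin(k)]; r3 [bird(k) ∧ active(k) → active(item1)]; r5 [blue(k) ∧ active(k) → penguin(item1)]; r16 [blue(k) ∧ valid(k) → cold(item1)]. Adds penguin(k), active(item1), penguin(item1), cold(item1).
Round 5: r13 [penguin(item1) → swims(k)]. Adds swims(k).
Round 6: r1 [bird(k) ∧ swims(k) → signed(item1)]. Adds signed(item1).
Closure: {active(item1), active(k), approved(item1), bird(k), blue(k), closed(item1), cold(item1), flagged(item1), green(item1), hot(k), large(item1), mammal(k), metal(k), penguin(item1), penguin(k), signed(item1), small(item1), swims(k), valid(k), visible(k), wooden(k)} — 21 facts.

21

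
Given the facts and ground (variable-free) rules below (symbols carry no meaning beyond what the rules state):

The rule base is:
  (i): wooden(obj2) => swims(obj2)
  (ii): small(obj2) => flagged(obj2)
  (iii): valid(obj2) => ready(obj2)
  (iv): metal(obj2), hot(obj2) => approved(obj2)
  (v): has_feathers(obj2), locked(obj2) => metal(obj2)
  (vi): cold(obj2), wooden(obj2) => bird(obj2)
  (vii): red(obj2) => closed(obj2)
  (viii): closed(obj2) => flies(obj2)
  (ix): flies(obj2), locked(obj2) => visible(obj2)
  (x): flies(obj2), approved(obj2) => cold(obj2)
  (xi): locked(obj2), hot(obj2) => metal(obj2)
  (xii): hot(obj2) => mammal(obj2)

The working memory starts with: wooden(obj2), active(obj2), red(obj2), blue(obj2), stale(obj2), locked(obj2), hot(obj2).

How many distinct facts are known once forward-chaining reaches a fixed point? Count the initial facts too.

Round 1 — (i), (vii), (xi), (xii), derive swims(obj2), closed(obj2), metal(obj2), mammal(obj2).
Round 2 — (iv), (viii), derive approved(obj2), flies(obj2).
Round 3 — (ix), (x), derive visible(obj2), cold(obj2).
Round 4 — (vi), derive bird(obj2).
Closure: {active(obj2), approved(obj2), bird(obj2), blue(obj2), closed(obj2), cold(obj2), flies(obj2), hot(obj2), locked(obj2), mammal(obj2), metal(obj2), red(obj2), stale(obj2), swims(obj2), visible(obj2), wooden(obj2)} — 16 facts.

16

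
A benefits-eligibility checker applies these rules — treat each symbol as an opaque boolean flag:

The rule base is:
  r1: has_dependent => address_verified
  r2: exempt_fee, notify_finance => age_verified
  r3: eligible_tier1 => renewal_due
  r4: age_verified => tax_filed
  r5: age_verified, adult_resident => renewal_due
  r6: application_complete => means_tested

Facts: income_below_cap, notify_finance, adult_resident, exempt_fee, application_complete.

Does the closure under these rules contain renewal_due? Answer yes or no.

yes

Round 1: r2 [exempt_fee, notify_finance => age_verified]; r6 [application_complete => means_tested]. New: age_verified, means_tested.
Round 2: r4 [age_verified => tax_filed]; r5 [age_verified, adult_resident => renewal_due]. New: tax_filed, renewal_due.
renewal_due appears in round 2, so it is derivable.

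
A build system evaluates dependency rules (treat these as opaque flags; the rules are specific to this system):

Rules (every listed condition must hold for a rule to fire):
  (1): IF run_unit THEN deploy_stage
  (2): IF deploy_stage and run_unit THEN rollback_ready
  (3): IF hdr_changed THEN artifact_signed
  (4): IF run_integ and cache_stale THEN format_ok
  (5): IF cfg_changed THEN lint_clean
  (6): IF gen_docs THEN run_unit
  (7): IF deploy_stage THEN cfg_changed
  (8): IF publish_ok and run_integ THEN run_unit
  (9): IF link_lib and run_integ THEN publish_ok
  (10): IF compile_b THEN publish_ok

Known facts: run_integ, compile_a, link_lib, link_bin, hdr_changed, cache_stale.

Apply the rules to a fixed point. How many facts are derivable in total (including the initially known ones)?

Round 1 fires (3), (4), (9), giving artifact_signed, format_ok, publish_ok.
Round 2 fires (8), giving run_unit.
Round 3 fires (1), giving deploy_stage.
Round 4 fires (2), (7), giving rollback_ready, cfg_changed.
Round 5 fires (5), giving lint_clean.
Closure: {artifact_signed, cache_stale, cfg_changed, compile_a, deploy_stage, format_ok, hdr_changed, link_bin, link_lib, lint_clean, publish_ok, rollback_ready, run_integ, run_unit} — 14 facts.

14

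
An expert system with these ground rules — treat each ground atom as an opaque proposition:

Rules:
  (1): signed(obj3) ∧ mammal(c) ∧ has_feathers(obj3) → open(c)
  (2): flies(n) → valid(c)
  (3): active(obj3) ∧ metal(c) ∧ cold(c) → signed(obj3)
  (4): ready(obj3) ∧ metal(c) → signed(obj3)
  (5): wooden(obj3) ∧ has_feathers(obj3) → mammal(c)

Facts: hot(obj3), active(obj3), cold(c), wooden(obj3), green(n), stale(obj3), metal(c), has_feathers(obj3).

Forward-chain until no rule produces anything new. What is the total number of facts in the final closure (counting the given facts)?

Round 1: (3) [active(obj3) ∧ metal(c) ∧ cold(c) → signed(obj3)]; (5) [wooden(obj3) ∧ has_feathers(obj3) → mammal(c)]. Adds signed(obj3), mammal(c).
Round 2: (1) [signed(obj3) ∧ mammal(c) ∧ has_feathers(obj3) → open(c)]. Adds open(c).
Closure: {active(obj3), cold(c), green(n), has_feathers(obj3), hot(obj3), mammal(c), metal(c), open(c), signed(obj3), stale(obj3), wooden(obj3)} — 11 facts.

11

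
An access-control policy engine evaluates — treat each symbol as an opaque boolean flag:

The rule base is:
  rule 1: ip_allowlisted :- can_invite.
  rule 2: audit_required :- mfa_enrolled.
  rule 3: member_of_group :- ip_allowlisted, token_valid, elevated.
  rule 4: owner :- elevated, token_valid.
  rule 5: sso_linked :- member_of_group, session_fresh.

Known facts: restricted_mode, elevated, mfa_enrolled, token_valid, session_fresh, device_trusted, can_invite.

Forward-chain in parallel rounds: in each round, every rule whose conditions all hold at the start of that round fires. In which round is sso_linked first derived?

3

Round 1: rule 1 [ip_allowlisted :- can_invite.]; rule 2 [audit_required :- mfa_enrolled.]; rule 4 [owner :- elevated, token_valid.]. Adds ip_allowlisted, audit_required, owner.
Round 2: rule 3 [member_of_group :- ip_allowlisted, token_valid, elevated.]. Adds member_of_group.
Round 3: rule 5 [sso_linked :- member_of_group, session_fresh.]. Adds sso_linked.
sso_linked first appears in round 3.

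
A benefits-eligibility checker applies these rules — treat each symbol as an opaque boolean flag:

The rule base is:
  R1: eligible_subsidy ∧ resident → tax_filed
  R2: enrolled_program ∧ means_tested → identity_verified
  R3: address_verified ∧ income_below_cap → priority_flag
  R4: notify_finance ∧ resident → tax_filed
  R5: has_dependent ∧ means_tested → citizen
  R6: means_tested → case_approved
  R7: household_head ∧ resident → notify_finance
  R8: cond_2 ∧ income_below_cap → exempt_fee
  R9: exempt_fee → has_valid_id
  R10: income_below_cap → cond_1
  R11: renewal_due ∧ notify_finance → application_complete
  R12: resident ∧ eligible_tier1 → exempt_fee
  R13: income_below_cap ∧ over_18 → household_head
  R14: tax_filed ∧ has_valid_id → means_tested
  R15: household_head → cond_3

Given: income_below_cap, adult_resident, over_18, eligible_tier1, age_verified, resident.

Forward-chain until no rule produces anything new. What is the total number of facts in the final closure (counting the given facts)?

15

Round 1: R10 [income_below_cap → cond_1]; R12 [resident ∧ eligible_tier1 → exempt_fee]; R13 [income_below_cap ∧ over_18 → household_head]. New: cond_1, exempt_fee, household_head.
Round 2: R7 [household_head ∧ resident → notify_finance]; R9 [exempt_fee → has_valid_id]; R15 [household_head → cond_3]. New: notify_finance, has_valid_id, cond_3.
Round 3: R4 [notify_finance ∧ resident → tax_filed]. New: tax_filed.
Round 4: R14 [tax_filed ∧ has_valid_id → means_tested]. New: means_tested.
Round 5: R6 [means_tested → case_approved]. New: case_approved.
Closure: {adult_resident, age_verified, case_approved, cond_1, cond_3, eligible_tier1, exempt_fee, has_valid_id, household_head, income_below_cap, means_tested, notify_finance, over_18, resident, tax_filed} — 15 facts.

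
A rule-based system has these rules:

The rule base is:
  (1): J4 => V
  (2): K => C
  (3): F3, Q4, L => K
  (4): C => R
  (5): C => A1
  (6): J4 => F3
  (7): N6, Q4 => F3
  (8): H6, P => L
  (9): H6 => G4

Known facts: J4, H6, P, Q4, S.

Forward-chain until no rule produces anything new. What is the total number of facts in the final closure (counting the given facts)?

Round 1 fires (1), (6), (8), (9), giving V, F3, L, G4.
Round 2 fires (3), giving K.
Round 3 fires (2), giving C.
Round 4 fires (4), (5), giving R, A1.
Closure: {A1, C, F3, G4, H6, J4, K, L, P, Q4, R, S, V} — 13 facts.

13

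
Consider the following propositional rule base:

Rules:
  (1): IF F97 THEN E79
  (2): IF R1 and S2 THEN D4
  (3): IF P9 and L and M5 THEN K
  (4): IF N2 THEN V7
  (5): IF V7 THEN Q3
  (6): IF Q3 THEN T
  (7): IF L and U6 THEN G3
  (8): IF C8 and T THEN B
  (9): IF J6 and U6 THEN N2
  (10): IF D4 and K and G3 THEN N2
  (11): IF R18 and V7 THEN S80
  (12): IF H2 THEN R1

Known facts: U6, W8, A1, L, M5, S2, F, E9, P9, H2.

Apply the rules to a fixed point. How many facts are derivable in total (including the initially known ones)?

18

[1] (3) [IF P9 and L and M5 THEN K]; (7) [IF L and U6 THEN G3]; (12) [IF H2 THEN R1]. ⇒ new: K, G3, R1.
[2] (2) [IF R1 and S2 THEN D4]. ⇒ new: D4.
[3] (10) [IF D4 and K and G3 THEN N2]. ⇒ new: N2.
[4] (4) [IF N2 THEN V7]. ⇒ new: V7.
[5] (5) [IF V7 THEN Q3]. ⇒ new: Q3.
[6] (6) [IF Q3 THEN T]. ⇒ new: T.
Closure: {A1, D4, E9, F, G3, H2, K, L, M5, N2, P9, Q3, R1, S2, T, U6, V7, W8} — 18 facts.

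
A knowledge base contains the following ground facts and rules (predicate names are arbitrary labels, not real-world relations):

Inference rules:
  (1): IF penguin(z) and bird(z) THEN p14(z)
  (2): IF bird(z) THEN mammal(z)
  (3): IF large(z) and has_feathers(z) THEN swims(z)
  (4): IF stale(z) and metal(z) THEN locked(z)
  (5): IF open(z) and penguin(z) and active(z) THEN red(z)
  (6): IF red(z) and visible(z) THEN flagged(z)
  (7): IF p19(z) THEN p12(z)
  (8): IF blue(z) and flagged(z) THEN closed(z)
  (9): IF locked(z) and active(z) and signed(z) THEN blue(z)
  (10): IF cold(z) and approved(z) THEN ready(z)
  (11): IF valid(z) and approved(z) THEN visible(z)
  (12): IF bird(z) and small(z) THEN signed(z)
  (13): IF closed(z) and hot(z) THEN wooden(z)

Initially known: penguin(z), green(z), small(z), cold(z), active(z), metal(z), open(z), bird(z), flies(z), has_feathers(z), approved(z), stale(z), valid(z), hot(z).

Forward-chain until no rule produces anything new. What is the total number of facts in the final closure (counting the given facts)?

Round 1 — (1), (2), (4), (5), (10), (11), (12), derive p14(z), mammal(z), locked(z), red(z), ready(z), visible(z), signed(z).
Round 2 — (6), (9), derive flagged(z), blue(z).
Round 3 — (8), derive closed(z).
Round 4 — (13), derive wooden(z).
Closure: {active(z), approved(z), bird(z), blue(z), closed(z), cold(z), flagged(z), flies(z), green(z), has_feathers(z), hot(z), locked(z), mammal(z), metal(z), open(z), p14(z), penguin(z), ready(z), red(z), signed(z), small(z), stale(z), valid(z), visible(z), wooden(z)} — 25 facts.

25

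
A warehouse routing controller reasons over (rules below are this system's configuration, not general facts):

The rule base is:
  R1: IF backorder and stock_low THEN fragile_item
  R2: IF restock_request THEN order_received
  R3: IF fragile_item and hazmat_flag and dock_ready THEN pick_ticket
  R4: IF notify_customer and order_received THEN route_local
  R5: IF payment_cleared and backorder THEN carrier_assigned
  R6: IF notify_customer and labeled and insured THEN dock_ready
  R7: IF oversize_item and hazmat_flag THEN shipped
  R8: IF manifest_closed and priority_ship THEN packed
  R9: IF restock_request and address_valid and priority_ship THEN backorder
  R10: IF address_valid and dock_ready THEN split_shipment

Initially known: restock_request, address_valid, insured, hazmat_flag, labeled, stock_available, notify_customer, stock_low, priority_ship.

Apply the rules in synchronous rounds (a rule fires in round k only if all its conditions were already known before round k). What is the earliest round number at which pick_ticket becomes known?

Round 1 — R2, R6, R9, derive order_received, dock_ready, backorder.
Round 2 — R1, R4, R10, derive fragile_item, route_local, split_shipment.
Round 3 — R3, derive pick_ticket.
pick_ticket first appears in round 3.

3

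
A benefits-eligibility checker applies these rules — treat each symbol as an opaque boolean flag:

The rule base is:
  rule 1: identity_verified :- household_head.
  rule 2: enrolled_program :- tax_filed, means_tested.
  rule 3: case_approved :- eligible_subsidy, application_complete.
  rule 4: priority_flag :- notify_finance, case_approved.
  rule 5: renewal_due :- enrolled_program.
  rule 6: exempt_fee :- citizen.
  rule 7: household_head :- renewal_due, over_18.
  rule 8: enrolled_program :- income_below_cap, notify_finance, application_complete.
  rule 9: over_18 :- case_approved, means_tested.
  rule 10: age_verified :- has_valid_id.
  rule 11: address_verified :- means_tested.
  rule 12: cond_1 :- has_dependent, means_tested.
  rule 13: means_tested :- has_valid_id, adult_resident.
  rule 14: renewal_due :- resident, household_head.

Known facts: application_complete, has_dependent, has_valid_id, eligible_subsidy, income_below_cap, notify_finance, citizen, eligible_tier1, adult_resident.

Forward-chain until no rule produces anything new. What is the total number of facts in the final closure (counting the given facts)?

Round 1: rule 3 [case_approved :- eligible_subsidy, application_complete.]; rule 6 [exempt_fee :- citizen.]; rule 8 [enrolled_program :- income_below_cap, notify_finance, application_complete.]; rule 10 [age_verified :- has_valid_id.]; rule 13 [means_tested :- has_valid_id, adult_resident.]. New: case_approved, exempt_fee, enrolled_program, age_verified, means_tested.
Round 2: rule 4 [priority_flag :- notify_finance, case_approved.]; rule 5 [renewal_due :- enrolled_program.]; rule 9 [over_18 :- case_approved, means_tested.]; rule 11 [address_verified :- means_tested.]; rule 12 [cond_1 :- has_dependent, means_tested.]. New: priority_flag, renewal_due, over_18, address_verified, cond_1.
Round 3: rule 7 [household_head :- renewal_due, over_18.]. New: household_head.
Round 4: rule 1 [identity_verified :- household_head.]. New: identity_verified.
Closure: {address_verified, adult_resident, age_verified, application_complete, case_approved, citizen, cond_1, eligible_subsidy, eligible_tier1, enrolled_program, exempt_fee, has_dependent, has_valid_id, household_head, identity_verified, income_below_cap, means_tested, notify_finance, over_18, priority_flag, renewal_due} — 21 facts.

21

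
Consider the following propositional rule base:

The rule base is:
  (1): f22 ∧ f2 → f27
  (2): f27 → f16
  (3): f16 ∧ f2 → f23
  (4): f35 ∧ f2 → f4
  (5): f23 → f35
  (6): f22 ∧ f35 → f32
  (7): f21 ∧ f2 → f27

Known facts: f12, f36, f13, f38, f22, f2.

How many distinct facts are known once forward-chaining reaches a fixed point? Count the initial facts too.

12

Round 1 fires (1), giving f27.
Round 2 fires (2), giving f16.
Round 3 fires (3), giving f23.
Round 4 fires (5), giving f35.
Round 5 fires (4), (6), giving f4, f32.
Closure: {f12, f13, f16, f2, f22, f23, f27, f32, f35, f36, f38, f4} — 12 facts.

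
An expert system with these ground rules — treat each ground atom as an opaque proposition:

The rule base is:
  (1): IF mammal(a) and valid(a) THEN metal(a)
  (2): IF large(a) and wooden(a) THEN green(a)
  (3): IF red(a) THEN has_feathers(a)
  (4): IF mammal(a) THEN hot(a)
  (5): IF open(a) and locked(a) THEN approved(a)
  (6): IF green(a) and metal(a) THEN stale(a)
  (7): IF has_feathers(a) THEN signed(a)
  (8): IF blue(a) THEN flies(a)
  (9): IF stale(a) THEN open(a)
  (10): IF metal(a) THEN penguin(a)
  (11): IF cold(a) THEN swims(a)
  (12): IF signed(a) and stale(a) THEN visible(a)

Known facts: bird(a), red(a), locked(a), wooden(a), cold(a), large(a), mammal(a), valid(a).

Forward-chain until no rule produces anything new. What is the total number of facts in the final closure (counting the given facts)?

19

Round 1: (1) [IF mammal(a) and valid(a) THEN metal(a)]; (2) [IF large(a) and wooden(a) THEN green(a)]; (3) [IF red(a) THEN has_feathers(a)]; (4) [IF mammal(a) THEN hot(a)]; (11) [IF cold(a) THEN swims(a)]. New: metal(a), green(a), has_feathers(a), hot(a), swims(a).
Round 2: (6) [IF green(a) and metal(a) THEN stale(a)]; (7) [IF has_feathers(a) THEN signed(a)]; (10) [IF metal(a) THEN penguin(a)]. New: stale(a), signed(a), penguin(a).
Round 3: (9) [IF stale(a) THEN open(a)]; (12) [IF signed(a) and stale(a) THEN visible(a)]. New: open(a), visible(a).
Round 4: (5) [IF open(a) and locked(a) THEN approved(a)]. New: approved(a).
Closure: {approved(a), bird(a), cold(a), green(a), has_feathers(a), hot(a), large(a), locked(a), mammal(a), metal(a), open(a), penguin(a), red(a), signed(a), stale(a), swims(a), valid(a), visible(a), wooden(a)} — 19 facts.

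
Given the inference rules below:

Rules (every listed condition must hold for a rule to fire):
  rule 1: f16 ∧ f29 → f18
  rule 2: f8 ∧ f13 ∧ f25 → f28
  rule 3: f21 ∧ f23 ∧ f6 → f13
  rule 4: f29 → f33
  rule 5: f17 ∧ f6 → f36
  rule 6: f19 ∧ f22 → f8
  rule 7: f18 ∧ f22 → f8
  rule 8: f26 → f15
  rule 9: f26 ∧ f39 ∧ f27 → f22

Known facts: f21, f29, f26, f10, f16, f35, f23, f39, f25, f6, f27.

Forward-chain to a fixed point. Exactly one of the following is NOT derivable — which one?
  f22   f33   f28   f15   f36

f36

Round 1: rule 1 [f16 ∧ f29 → f18]; rule 3 [f21 ∧ f23 ∧ f6 → f13]; rule 4 [f29 → f33]; rule 8 [f26 → f15]; rule 9 [f26 ∧ f39 ∧ f27 → f22]. Adds f18, f13, f33, f15, f22.
Round 2: rule 7 [f18 ∧ f22 → f8]. Adds f8.
Round 3: rule 2 [f8 ∧ f13 ∧ f25 → f28]. Adds f28.
Derived: f28 (round 3), f33 (round 1), f15 (round 1), f22 (round 1). f36 never appears in any round.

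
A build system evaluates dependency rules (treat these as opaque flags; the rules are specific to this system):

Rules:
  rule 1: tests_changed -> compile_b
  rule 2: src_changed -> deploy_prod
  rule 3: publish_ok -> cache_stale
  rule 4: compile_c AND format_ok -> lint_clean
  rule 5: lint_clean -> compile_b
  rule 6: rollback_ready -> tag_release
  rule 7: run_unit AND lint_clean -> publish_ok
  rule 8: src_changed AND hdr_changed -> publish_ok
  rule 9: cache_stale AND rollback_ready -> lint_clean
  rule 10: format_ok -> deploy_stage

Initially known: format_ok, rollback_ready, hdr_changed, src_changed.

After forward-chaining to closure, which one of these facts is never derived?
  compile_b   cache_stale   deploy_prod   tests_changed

tests_changed

[1] rule 2 [src_changed -> deploy_prod]; rule 6 [rollback_ready -> tag_release]; rule 8 [src_changed AND hdr_changed -> publish_ok]; rule 10 [format_ok -> deploy_stage]. ⇒ new: deploy_prod, tag_release, publish_ok, deploy_stage.
[2] rule 3 [publish_ok -> cache_stale]. ⇒ new: cache_stale.
[3] rule 9 [cache_stale AND rollback_ready -> lint_clean]. ⇒ new: lint_clean.
[4] rule 5 [lint_clean -> compile_b]. ⇒ new: compile_b.
Derived: cache_stale (round 2), compile_b (round 4), deploy_prod (round 1). tests_changed never appears in any round.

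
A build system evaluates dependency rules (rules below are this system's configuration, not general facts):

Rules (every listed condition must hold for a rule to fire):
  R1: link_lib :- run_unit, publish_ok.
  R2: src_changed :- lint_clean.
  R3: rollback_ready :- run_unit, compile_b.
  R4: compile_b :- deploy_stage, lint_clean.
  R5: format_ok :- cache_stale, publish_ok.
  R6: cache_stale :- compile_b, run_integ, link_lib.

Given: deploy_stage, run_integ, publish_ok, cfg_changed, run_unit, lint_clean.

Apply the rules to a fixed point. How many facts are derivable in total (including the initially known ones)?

Round 1 — R1, R2, R4, derive link_lib, src_changed, compile_b.
Round 2 — R3, R6, derive rollback_ready, cache_stale.
Round 3 — R5, derive format_ok.
Closure: {cache_stale, cfg_changed, compile_b, deploy_stage, format_ok, link_lib, lint_clean, publish_ok, rollback_ready, run_integ, run_unit, src_changed} — 12 facts.

12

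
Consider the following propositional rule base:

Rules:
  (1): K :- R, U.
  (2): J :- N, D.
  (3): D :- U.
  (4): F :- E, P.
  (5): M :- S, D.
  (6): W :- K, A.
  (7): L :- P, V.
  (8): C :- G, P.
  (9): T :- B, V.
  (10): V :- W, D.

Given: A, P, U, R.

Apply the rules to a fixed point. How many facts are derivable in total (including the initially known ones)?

[1] (1) [K :- R, U.]; (3) [D :- U.]. ⇒ new: K, D.
[2] (6) [W :- K, A.]. ⇒ new: W.
[3] (10) [V :- W, D.]. ⇒ new: V.
[4] (7) [L :- P, V.]. ⇒ new: L.
Closure: {A, D, K, L, P, R, U, V, W} — 9 facts.

9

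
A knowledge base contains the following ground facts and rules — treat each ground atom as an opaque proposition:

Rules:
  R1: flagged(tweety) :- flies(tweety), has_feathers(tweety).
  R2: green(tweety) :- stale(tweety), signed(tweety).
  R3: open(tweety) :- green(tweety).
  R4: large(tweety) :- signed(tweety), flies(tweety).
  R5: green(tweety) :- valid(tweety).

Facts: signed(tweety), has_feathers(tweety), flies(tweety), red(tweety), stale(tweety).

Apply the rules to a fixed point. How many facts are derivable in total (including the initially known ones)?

Round 1: R1 [flagged(tweety) :- flies(tweety), has_feathers(tweety).]; R2 [green(tweety) :- stale(tweety), signed(tweety).]; R4 [large(tweety) :- signed(tweety), flies(tweety).]. Adds flagged(tweety), green(tweety), large(tweety).
Round 2: R3 [open(tweety) :- green(tweety).]. Adds open(tweety).
Closure: {flagged(tweety), flies(tweety), green(tweety), has_feathers(tweety), large(tweety), open(tweety), red(tweety), signed(tweety), stale(tweety)} — 9 facts.

9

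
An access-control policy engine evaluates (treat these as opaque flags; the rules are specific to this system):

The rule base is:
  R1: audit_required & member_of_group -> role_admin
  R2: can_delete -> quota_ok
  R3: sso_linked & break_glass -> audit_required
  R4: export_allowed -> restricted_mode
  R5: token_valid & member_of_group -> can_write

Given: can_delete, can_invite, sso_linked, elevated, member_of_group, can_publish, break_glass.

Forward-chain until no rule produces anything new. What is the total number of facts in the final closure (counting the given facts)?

Round 1 — R2, R3, derive quota_ok, audit_required.
Round 2 — R1, derive role_admin.
Closure: {audit_required, break_glass, can_delete, can_invite, can_publish, elevated, member_of_group, quota_ok, role_admin, sso_linked} — 10 facts.

10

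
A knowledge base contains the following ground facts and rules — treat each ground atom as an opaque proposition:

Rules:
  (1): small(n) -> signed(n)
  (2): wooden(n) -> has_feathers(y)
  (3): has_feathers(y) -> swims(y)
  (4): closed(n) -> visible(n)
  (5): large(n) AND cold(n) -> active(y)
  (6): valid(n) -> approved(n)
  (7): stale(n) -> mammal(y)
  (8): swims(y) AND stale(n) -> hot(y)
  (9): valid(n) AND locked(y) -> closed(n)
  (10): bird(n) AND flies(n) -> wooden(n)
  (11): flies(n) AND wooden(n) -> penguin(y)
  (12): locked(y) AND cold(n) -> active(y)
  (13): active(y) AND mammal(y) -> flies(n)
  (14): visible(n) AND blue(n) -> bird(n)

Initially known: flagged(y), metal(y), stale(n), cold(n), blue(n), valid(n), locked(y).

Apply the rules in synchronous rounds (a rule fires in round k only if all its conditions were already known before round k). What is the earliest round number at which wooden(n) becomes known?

[1] (6) [valid(n) -> approved(n)]; (7) [stale(n) -> mammal(y)]; (9) [valid(n) AND locked(y) -> closed(n)]; (12) [locked(y) AND cold(n) -> active(y)]. ⇒ new: approved(n), mammal(y), closed(n), active(y).
[2] (4) [closed(n) -> visible(n)]; (13) [active(y) AND mammal(y) -> flies(n)]. ⇒ new: visible(n), flies(n).
[3] (14) [visible(n) AND blue(n) -> bird(n)]. ⇒ new: bird(n).
[4] (10) [bird(n) AND flies(n) -> wooden(n)]. ⇒ new: wooden(n).
wooden(n) first appears in round 4.

4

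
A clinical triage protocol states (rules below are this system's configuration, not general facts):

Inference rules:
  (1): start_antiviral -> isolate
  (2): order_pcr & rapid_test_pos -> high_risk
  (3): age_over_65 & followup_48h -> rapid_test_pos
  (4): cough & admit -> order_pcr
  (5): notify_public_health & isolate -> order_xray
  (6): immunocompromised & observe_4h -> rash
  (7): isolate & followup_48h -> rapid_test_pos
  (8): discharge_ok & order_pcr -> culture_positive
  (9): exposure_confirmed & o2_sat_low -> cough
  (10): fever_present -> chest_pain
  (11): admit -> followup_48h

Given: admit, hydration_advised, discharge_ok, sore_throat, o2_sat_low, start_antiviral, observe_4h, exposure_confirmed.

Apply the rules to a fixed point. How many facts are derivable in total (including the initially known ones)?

Round 1 fires (1), (9), (11), giving isolate, cough, followup_48h.
Round 2 fires (4), (7), giving order_pcr, rapid_test_pos.
Round 3 fires (2), (8), giving high_risk, culture_positive.
Closure: {admit, cough, culture_positive, discharge_ok, exposure_confirmed, followup_48h, high_risk, hydration_advised, isolate, o2_sat_low, observe_4h, order_pcr, rapid_test_pos, sore_throat, start_antiviral} — 15 facts.

15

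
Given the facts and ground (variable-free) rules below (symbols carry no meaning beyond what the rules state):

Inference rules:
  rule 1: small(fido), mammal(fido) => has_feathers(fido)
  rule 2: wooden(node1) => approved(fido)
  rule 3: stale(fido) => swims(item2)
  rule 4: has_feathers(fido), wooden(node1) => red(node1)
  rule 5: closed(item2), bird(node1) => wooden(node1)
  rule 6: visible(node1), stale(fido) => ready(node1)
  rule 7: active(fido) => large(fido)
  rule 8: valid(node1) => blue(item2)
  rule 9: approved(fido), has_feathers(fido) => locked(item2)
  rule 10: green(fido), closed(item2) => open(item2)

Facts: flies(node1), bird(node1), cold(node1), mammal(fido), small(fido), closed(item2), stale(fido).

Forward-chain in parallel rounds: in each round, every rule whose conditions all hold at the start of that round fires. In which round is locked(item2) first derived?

3

Round 1: rule 1 [small(fido), mammal(fido) => has_feathers(fido)]; rule 3 [stale(fido) => swims(item2)]; rule 5 [closed(item2), bird(node1) => wooden(node1)]. New: has_feathers(fido), swims(item2), wooden(node1).
Round 2: rule 2 [wooden(node1) => approved(fido)]; rule 4 [has_feathers(fido), wooden(node1) => red(node1)]. New: approved(fido), red(node1).
Round 3: rule 9 [approved(fido), has_feathers(fido) => locked(item2)]. New: locked(item2).
locked(item2) first appears in round 3.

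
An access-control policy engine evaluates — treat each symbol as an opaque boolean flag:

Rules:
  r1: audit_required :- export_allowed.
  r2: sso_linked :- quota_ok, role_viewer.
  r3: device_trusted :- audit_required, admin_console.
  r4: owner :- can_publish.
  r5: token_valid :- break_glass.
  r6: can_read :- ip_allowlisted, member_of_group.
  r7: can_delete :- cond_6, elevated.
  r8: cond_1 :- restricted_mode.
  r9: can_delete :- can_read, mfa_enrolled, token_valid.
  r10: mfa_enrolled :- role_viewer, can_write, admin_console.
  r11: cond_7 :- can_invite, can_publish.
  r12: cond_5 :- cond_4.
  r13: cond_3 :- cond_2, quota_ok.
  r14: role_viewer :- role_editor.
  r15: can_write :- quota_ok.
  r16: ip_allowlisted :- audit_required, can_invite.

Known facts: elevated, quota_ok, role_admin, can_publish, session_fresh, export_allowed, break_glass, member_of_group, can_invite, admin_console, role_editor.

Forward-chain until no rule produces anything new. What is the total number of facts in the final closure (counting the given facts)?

23

Round 1 — r1, r4, r5, r11, r14, r15, derive audit_required, owner, token_valid, cond_7, role_viewer, can_write.
Round 2 — r2, r3, r10, r16, derive sso_linked, device_trusted, mfa_enrolled, ip_allowlisted.
Round 3 — r6, derive can_read.
Round 4 — r9, derive can_delete.
Closure: {admin_console, audit_required, break_glass, can_delete, can_invite, can_publish, can_read, can_write, cond_7, device_trusted, elevated, export_allowed, ip_allowlisted, member_of_group, mfa_enrolled, owner, quota_ok, role_admin, role_editor, role_viewer, session_fresh, sso_linked, token_valid} — 23 facts.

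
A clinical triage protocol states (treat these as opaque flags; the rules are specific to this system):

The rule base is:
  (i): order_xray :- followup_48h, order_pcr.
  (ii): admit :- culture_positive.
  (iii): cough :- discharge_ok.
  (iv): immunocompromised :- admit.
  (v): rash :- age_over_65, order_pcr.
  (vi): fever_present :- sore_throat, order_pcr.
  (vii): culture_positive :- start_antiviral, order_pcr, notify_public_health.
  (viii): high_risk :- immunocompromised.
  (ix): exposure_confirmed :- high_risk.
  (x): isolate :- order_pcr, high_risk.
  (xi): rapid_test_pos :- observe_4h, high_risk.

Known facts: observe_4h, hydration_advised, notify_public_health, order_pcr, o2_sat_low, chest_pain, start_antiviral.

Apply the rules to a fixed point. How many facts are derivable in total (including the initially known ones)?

14

Round 1 — (vii), derive culture_positive.
Round 2 — (ii), derive admit.
Round 3 — (iv), derive immunocompromised.
Round 4 — (viii), derive high_risk.
Round 5 — (ix), (x), (xi), derive exposure_confirmed, isolate, rapid_test_pos.
Closure: {admit, chest_pain, culture_positive, exposure_confirmed, high_risk, hydration_advised, immunocompromised, isolate, notify_public_health, o2_sat_low, observe_4h, order_pcr, rapid_test_pos, start_antiviral} — 14 facts.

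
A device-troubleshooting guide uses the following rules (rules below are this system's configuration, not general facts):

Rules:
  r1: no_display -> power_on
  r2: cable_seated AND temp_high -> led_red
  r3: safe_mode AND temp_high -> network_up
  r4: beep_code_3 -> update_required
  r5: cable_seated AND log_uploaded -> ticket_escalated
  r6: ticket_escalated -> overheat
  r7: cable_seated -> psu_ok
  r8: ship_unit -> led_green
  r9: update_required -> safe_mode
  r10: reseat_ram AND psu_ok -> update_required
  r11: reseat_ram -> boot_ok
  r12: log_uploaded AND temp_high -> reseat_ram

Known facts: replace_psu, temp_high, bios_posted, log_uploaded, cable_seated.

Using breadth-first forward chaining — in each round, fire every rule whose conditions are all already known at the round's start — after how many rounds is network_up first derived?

Round 1 fires r2, r5, r7, r12, giving led_red, ticket_escalated, psu_ok, reseat_ram.
Round 2 fires r6, r10, r11, giving overheat, update_required, boot_ok.
Round 3 fires r9, giving safe_mode.
Round 4 fires r3, giving network_up.
network_up first appears in round 4.

4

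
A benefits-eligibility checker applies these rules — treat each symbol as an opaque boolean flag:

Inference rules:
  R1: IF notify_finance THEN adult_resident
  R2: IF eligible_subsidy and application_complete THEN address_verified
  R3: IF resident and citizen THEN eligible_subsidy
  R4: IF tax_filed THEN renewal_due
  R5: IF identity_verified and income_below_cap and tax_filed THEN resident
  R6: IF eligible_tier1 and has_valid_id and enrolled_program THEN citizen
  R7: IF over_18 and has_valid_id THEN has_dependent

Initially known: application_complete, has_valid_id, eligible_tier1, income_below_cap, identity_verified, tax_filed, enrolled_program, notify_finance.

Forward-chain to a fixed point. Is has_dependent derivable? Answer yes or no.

[1] R1 [IF notify_finance THEN adult_resident]; R4 [IF tax_filed THEN renewal_due]; R5 [IF identity_verified and income_below_cap and tax_filed THEN resident]; R6 [IF eligible_tier1 and has_valid_id and enrolled_program THEN citizen]. ⇒ new: adult_resident, renewal_due, resident, citizen.
[2] R3 [IF resident and citizen THEN eligible_subsidy]. ⇒ new: eligible_subsidy.
[3] R2 [IF eligible_subsidy and application_complete THEN address_verified]. ⇒ new: address_verified.
Fixed point reached. has_dependent is concluded only by R7; R7 needs over_18 (never derived).

no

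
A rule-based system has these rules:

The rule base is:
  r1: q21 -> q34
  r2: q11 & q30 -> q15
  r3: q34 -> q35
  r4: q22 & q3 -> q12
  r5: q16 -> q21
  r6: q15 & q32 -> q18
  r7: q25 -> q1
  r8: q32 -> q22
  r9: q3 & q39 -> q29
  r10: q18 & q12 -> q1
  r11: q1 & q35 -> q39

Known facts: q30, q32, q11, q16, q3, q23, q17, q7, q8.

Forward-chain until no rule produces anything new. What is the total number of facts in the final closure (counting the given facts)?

19

Round 1: r2 [q11 & q30 -> q15]; r5 [q16 -> q21]; r8 [q32 -> q22]. Adds q15, q21, q22.
Round 2: r1 [q21 -> q34]; r4 [q22 & q3 -> q12]; r6 [q15 & q32 -> q18]. Adds q34, q12, q18.
Round 3: r3 [q34 -> q35]; r10 [q18 & q12 -> q1]. Adds q35, q1.
Round 4: r11 [q1 & q35 -> q39]. Adds q39.
Round 5: r9 [q3 & q39 -> q29]. Adds q29.
Closure: {q1, q11, q12, q15, q16, q17, q18, q21, q22, q23, q29, q3, q30, q32, q34, q35, q39, q7, q8} — 19 facts.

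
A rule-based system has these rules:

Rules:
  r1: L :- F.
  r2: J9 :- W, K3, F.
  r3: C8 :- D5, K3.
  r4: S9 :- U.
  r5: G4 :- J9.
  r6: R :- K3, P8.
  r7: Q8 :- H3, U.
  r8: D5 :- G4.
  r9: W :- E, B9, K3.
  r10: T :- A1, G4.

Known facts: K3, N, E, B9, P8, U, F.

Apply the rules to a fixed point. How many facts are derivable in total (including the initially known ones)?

Round 1: r1 [L :- F.]; r4 [S9 :- U.]; r6 [R :- K3, P8.]; r9 [W :- E, B9, K3.]. New: L, S9, R, W.
Round 2: r2 [J9 :- W, K3, F.]. New: J9.
Round 3: r5 [G4 :- J9.]. New: G4.
Round 4: r8 [D5 :- G4.]. New: D5.
Round 5: r3 [C8 :- D5, K3.]. New: C8.
Closure: {B9, C8, D5, E, F, G4, J9, K3, L, N, P8, R, S9, U, W} — 15 facts.

15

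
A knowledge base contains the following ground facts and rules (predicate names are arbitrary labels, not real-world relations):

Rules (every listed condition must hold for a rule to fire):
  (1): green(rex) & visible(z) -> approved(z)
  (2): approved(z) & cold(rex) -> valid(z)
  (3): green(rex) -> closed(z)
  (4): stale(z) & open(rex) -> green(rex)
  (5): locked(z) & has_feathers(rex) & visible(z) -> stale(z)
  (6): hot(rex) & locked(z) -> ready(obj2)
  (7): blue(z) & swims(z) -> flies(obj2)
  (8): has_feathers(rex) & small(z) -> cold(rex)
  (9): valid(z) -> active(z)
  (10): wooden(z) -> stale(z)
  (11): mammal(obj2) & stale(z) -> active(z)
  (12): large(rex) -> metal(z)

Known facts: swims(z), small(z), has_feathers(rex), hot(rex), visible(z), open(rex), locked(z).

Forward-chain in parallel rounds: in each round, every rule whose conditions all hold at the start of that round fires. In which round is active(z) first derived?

[1] (5) [locked(z) & has_feathers(rex) & visible(z) -> stale(z)]; (6) [hot(rex) & locked(z) -> ready(obj2)]; (8) [has_feathers(rex) & small(z) -> cold(rex)]. ⇒ new: stale(z), ready(obj2), cold(rex).
[2] (4) [stale(z) & open(rex) -> green(rex)]. ⇒ new: green(rex).
[3] (1) [green(rex) & visible(z) -> approved(z)]; (3) [green(rex) -> closed(z)]. ⇒ new: approved(z), closed(z).
[4] (2) [approved(z) & cold(rex) -> valid(z)]. ⇒ new: valid(z).
[5] (9) [valid(z) -> active(z)]. ⇒ new: active(z).
active(z) first appears in round 5.

5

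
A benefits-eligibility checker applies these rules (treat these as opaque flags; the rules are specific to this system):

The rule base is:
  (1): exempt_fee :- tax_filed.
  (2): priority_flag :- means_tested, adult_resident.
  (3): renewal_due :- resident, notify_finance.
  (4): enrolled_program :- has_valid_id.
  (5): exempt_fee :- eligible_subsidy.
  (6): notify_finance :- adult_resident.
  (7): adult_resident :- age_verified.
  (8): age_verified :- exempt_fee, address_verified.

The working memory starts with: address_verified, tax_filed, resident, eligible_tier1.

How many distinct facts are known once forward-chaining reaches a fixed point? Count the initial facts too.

Round 1 fires (1), giving exempt_fee.
Round 2 fires (8), giving age_verified.
Round 3 fires (7), giving adult_resident.
Round 4 fires (6), giving notify_finance.
Round 5 fires (3), giving renewal_due.
Closure: {address_verified, adult_resident, age_verified, eligible_tier1, exempt_fee, notify_finance, renewal_due, resident, tax_filed} — 9 facts.

9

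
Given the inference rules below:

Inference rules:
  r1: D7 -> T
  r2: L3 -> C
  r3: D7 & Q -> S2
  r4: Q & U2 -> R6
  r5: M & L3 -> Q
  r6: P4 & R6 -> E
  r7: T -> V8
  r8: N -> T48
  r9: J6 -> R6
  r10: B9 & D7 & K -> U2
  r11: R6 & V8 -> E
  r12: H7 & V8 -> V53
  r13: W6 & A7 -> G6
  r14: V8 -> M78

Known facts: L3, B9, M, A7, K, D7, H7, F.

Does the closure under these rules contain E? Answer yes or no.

yes

Round 1: r1 [D7 -> T]; r2 [L3 -> C]; r5 [M & L3 -> Q]; r10 [B9 & D7 & K -> U2]. Adds T, C, Q, U2.
Round 2: r3 [D7 & Q -> S2]; r4 [Q & U2 -> R6]; r7 [T -> V8]. Adds S2, R6, V8.
Round 3: r11 [R6 & V8 -> E]; r12 [H7 & V8 -> V53]; r14 [V8 -> M78]. Adds E, V53, M78.
E appears in round 3, so it is derivable.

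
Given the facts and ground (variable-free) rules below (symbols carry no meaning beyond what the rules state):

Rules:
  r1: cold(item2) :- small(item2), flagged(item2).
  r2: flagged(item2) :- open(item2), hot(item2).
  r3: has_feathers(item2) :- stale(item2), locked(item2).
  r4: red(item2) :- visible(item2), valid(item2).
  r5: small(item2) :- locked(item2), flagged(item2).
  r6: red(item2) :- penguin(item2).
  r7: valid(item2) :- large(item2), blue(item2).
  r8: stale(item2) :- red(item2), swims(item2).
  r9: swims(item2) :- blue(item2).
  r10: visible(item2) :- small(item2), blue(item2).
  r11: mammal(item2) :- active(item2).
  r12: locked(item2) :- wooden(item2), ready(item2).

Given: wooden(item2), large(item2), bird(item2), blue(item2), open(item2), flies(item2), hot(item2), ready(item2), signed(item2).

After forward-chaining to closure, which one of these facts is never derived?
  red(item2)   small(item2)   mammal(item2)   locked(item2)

Round 1 fires r2, r7, r9, r12, giving flagged(item2), valid(item2), swims(item2), locked(item2).
Round 2 fires r5, giving small(item2).
Round 3 fires r1, r10, giving cold(item2), visible(item2).
Round 4 fires r4, giving red(item2).
Round 5 fires r8, giving stale(item2).
Round 6 fires r3, giving has_feathers(item2).
Derived: red(item2) (round 4), locked(item2) (round 1), small(item2) (round 2). mammal(item2) never appears in any round.

mammal(item2)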